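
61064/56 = 1090+3/7 = 1090.43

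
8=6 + 2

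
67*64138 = 4297246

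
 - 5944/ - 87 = 68 + 28/87 = 68.32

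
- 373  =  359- 732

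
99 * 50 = 4950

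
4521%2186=149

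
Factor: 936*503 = 2^3*3^2 * 13^1 * 503^1 = 470808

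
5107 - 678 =4429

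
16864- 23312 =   -  6448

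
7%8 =7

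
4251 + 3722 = 7973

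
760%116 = 64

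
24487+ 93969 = 118456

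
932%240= 212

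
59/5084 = 59/5084 = 0.01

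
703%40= 23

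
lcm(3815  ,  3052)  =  15260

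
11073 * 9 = 99657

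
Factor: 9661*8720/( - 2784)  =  -2^ ( - 1)*3^( - 1 )*5^1*29^ ( -1 )*109^1*9661^1 = - 5265245/174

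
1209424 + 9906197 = 11115621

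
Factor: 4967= 4967^1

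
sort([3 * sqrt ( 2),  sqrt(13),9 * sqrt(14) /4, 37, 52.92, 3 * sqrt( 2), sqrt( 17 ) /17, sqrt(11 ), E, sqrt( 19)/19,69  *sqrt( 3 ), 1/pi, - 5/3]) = [ - 5/3,sqrt(19)/19, sqrt(17)/17 , 1/pi, E,sqrt( 11 ),sqrt(13 ) , 3*sqrt( 2), 3*sqrt (2),9*sqrt(14 ) /4,37, 52.92,69 * sqrt(3 ) ] 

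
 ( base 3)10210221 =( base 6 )20511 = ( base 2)101011011011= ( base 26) 42n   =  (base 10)2779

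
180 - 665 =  - 485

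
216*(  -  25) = -5400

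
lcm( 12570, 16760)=50280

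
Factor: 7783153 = 7^1*41^1 *47^1*577^1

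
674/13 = 674/13 = 51.85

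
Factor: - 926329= - 163^1*5683^1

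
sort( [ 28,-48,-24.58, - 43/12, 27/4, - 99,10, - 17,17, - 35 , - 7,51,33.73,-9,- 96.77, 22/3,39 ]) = [- 99, - 96.77, - 48, - 35, - 24.58, - 17, - 9, - 7, - 43/12,27/4, 22/3,10, 17 , 28,33.73,39,51 ]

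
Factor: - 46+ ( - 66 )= - 2^4*7^1 = - 112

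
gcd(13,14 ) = 1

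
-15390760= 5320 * ( - 2893) 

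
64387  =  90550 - 26163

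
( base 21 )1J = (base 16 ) 28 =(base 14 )2c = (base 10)40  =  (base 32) 18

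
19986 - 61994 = -42008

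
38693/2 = 19346 + 1/2=   19346.50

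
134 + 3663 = 3797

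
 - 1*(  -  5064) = 5064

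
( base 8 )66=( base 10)54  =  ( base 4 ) 312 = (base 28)1q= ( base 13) 42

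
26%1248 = 26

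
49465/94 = 49465/94 = 526.22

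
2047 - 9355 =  - 7308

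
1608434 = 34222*47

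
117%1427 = 117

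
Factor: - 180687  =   - 3^1 * 13^1*41^1*113^1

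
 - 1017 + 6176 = 5159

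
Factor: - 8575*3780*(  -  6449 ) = 2^2*3^3 * 5^3*7^4*6449^1 = 209034661500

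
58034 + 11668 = 69702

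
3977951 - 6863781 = -2885830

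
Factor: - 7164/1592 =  - 2^( -1)*3^2 = - 9/2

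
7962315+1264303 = 9226618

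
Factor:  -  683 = -683^1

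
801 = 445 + 356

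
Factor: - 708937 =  - 708937^1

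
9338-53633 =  - 44295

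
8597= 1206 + 7391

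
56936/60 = 14234/15 =948.93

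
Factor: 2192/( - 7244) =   -  548/1811 = - 2^2*137^1* 1811^( - 1 )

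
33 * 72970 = 2408010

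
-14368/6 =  - 7184/3= -2394.67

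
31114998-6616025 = 24498973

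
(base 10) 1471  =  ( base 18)49d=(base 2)10110111111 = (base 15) 681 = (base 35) 171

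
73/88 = 73/88= 0.83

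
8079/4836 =1 + 1081/1612 = 1.67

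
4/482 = 2/241 = 0.01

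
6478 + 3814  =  10292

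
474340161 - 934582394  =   - 460242233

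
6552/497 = 936/71 = 13.18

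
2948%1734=1214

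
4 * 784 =3136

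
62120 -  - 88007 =150127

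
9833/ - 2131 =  - 9833/2131 = - 4.61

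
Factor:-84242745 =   -  3^2 *5^1*757^1*2473^1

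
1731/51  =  577/17= 33.94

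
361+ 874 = 1235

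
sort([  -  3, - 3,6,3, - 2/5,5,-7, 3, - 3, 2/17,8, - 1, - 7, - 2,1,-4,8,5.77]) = [ - 7, - 7, -4, -3,- 3, - 3, - 2, - 1 ,  -  2/5 , 2/17, 1, 3, 3,5,5.77,6, 8,8] 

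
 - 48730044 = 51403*(-948) 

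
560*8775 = 4914000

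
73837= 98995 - 25158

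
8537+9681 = 18218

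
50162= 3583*14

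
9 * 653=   5877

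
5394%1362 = 1308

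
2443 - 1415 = 1028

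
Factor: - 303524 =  - 2^2*13^2*449^1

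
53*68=3604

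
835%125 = 85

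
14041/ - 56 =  - 251 + 15/56  =  - 250.73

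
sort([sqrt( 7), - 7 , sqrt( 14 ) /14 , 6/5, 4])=[ - 7, sqrt( 14 ) /14, 6/5,sqrt( 7 ),  4 ]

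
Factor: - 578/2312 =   -  2^ ( - 2 ) = - 1/4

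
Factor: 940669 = 940669^1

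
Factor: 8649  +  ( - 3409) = 2^3*5^1 * 131^1 = 5240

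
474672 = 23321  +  451351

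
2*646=1292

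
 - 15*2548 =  - 38220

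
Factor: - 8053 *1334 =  - 2^1*23^1 * 29^1*8053^1 = - 10742702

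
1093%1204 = 1093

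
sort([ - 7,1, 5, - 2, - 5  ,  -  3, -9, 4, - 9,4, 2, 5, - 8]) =[ -9, - 9,  -  8, - 7, - 5 , - 3,-2,1,  2, 4, 4, 5 , 5]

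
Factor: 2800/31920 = 5/57  =  3^(-1)*5^1*19^(-1)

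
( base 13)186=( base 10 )279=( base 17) G7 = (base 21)d6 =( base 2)100010111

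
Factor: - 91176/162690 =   -  2^2*5^(-1)*11^( - 1)*17^(  -  1)*131^1 = - 524/935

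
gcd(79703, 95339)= 1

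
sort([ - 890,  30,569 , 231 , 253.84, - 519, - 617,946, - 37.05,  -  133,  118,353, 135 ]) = [ - 890, - 617, - 519, - 133,  -  37.05,30, 118,135,  231,253.84,  353,569, 946 ]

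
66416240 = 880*75473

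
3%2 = 1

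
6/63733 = 6/63733 = 0.00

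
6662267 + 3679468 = 10341735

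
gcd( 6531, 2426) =1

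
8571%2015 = 511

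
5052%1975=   1102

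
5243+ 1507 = 6750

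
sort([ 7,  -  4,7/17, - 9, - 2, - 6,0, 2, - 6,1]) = [ - 9,-6, - 6,-4,-2,0,7/17 , 1,  2 , 7]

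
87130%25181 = 11587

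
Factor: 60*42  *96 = 241920 = 2^8*3^3*5^1*7^1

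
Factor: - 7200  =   - 2^5*3^2*5^2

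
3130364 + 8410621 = 11540985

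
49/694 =49/694 = 0.07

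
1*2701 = 2701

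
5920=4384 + 1536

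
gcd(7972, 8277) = 1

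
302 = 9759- 9457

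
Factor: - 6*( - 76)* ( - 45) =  - 20520 = - 2^3 * 3^3 *5^1*19^1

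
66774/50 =33387/25 = 1335.48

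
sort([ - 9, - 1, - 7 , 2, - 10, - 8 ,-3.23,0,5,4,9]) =[ - 10, - 9,  -  8,-7, - 3.23, - 1,0,2, 4 , 5, 9 ]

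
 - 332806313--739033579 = 406227266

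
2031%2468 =2031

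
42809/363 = 42809/363 = 117.93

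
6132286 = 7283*842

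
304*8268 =2513472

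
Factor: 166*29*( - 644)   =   - 3100216 = - 2^3 * 7^1*23^1*29^1 * 83^1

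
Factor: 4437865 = 5^1* 887573^1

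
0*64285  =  0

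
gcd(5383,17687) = 769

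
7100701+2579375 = 9680076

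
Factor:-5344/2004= - 8/3 = -2^3 * 3^(-1)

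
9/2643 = 3/881 = 0.00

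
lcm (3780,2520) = 7560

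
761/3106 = 761/3106 = 0.25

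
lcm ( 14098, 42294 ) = 42294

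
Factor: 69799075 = 5^2*2791963^1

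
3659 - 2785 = 874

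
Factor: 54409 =54409^1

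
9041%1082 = 385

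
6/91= 6/91= 0.07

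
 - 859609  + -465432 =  - 1325041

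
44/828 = 11/207= 0.05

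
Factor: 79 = 79^1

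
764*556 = 424784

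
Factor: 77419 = 77419^1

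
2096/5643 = 2096/5643 = 0.37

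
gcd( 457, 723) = 1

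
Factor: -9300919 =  - 9300919^1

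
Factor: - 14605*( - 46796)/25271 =683455580/25271 = 2^2*5^1*23^1*37^( - 1 )*127^1*683^ ( - 1) * 11699^1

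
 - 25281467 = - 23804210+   -  1477257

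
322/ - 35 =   -  46/5 = - 9.20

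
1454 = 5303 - 3849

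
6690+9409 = 16099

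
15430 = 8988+6442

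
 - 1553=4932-6485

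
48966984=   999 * 49016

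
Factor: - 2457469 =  - 7^1*17^1*107^1*193^1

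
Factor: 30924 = 2^2*3^2*859^1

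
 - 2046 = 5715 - 7761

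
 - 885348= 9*(  -  98372 )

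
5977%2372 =1233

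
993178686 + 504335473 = 1497514159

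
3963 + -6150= - 2187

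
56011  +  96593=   152604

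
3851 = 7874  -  4023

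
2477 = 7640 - 5163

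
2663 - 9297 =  - 6634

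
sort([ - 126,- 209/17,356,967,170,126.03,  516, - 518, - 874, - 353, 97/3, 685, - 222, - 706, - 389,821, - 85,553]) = [ -874, -706, - 518, - 389, - 353, - 222 , - 126, - 85, - 209/17, 97/3 , 126.03, 170, 356,516, 553,685, 821,967]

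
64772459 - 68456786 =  - 3684327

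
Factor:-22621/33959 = -29^ (-1)*1171^( - 1)*22621^1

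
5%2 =1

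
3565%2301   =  1264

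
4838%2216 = 406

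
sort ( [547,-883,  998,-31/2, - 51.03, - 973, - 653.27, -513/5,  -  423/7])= [ - 973, - 883, - 653.27, -513/5,-423/7,- 51.03,-31/2 , 547,998]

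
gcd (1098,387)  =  9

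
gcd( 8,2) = 2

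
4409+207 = 4616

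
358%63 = 43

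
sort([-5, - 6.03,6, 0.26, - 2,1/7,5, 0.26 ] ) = [-6.03, -5, - 2, 1/7, 0.26,0.26,5,6]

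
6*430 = 2580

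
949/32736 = 949/32736 = 0.03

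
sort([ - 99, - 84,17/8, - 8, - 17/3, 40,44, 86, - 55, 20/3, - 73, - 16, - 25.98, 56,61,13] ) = [ - 99, - 84, - 73, - 55, - 25.98,-16,- 8, - 17/3,17/8,20/3,13,40, 44, 56, 61,  86]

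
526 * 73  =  38398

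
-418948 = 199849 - 618797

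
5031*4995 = 25129845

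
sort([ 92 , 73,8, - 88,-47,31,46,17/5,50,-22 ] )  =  [ - 88,- 47,  -  22, 17/5 , 8,31,46,50,  73,92 ] 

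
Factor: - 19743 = -3^1 * 6581^1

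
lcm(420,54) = 3780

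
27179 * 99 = 2690721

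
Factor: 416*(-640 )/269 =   -  266240/269 = - 2^12*5^1*13^1*269^( - 1 )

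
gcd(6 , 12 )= 6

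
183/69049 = 183/69049 = 0.00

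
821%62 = 15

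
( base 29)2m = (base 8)120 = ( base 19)44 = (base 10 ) 80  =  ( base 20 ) 40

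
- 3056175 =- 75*40749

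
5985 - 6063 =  - 78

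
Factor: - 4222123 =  - 19^1*317^1 * 701^1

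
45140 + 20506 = 65646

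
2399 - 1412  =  987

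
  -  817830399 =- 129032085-688798314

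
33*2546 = 84018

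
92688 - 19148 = 73540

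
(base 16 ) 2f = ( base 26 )1l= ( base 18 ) 2b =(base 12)3B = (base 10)47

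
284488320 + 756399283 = 1040887603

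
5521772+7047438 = 12569210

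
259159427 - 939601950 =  - 680442523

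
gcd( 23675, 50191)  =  947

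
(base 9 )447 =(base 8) 557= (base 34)AR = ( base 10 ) 367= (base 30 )C7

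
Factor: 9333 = 3^2*17^1*61^1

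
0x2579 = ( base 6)112225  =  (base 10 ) 9593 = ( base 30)ajn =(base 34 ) 8A5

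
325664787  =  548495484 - 222830697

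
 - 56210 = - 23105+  - 33105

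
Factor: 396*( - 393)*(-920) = 143177760= 2^5  *3^3*5^1*11^1*23^1*131^1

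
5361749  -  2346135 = 3015614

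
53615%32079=21536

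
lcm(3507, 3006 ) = 21042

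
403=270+133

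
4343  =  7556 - 3213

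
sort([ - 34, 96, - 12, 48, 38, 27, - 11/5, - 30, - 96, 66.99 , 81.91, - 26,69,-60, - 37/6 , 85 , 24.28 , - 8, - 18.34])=[- 96, - 60,-34, - 30, - 26, - 18.34, - 12 , - 8, - 37/6, - 11/5,24.28, 27, 38 , 48,66.99, 69, 81.91, 85, 96]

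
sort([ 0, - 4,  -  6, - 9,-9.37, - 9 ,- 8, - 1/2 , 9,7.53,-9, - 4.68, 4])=[ - 9.37,-9,-9, - 9,-8,-6, - 4.68, - 4, - 1/2,0,4,7.53,  9] 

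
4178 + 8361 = 12539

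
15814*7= 110698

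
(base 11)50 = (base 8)67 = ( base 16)37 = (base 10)55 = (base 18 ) 31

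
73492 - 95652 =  - 22160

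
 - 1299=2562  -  3861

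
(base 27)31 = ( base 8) 122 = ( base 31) 2k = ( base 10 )82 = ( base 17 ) 4e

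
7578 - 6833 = 745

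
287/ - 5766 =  - 287/5766 = - 0.05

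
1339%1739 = 1339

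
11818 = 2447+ 9371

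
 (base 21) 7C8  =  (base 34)2UF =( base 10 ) 3347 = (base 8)6423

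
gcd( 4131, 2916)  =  243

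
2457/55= 2457/55 = 44.67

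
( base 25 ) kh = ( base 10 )517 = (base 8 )1005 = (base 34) F7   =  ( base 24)LD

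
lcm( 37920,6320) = 37920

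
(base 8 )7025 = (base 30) 405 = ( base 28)4gl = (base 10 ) 3605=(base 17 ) c81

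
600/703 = 600/703 = 0.85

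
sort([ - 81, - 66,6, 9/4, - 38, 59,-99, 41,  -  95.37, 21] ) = [ - 99, - 95.37, - 81, - 66, - 38, 9/4, 6,21,  41, 59 ] 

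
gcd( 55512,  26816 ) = 8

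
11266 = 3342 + 7924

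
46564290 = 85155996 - 38591706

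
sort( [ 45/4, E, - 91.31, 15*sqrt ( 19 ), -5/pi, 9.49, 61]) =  [  -  91.31 , - 5/pi, E,9.49,  45/4,61, 15*sqrt( 19 )] 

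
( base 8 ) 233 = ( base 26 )5p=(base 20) 7f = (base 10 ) 155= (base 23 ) 6H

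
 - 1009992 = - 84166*12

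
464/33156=116/8289 =0.01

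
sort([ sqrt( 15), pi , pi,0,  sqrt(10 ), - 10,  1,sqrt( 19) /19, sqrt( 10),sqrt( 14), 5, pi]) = [ - 10, 0, sqrt(19)/19, 1,pi, pi, pi, sqrt( 10)  ,  sqrt( 10), sqrt(14), sqrt(15), 5 ]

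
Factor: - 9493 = - 11^1*863^1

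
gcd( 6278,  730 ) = 146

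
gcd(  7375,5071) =1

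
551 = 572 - 21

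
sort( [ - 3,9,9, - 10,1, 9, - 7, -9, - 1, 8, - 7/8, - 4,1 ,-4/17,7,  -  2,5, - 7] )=[ - 10, - 9,-7, - 7, - 4,-3, - 2, - 1, - 7/8, - 4/17,1, 1,5,  7, 8,9,  9,9]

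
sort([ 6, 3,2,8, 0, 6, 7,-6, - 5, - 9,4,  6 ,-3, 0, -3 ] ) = [ - 9, - 6, - 5,- 3, - 3 , 0, 0,2, 3,4,  6, 6, 6, 7, 8]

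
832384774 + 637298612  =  1469683386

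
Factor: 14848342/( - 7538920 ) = -2^( - 2 )*5^ (-1 )*1033^1 * 7187^1 *188473^(-1) = -7424171/3769460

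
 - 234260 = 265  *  ( - 884) 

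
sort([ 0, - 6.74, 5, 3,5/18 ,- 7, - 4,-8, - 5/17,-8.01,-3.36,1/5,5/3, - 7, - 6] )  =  [ - 8.01, - 8,-7,-7,-6.74, - 6,-4, - 3.36, - 5/17,0, 1/5, 5/18,5/3 , 3, 5] 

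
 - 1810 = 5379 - 7189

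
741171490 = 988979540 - 247808050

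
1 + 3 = 4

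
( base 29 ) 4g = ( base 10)132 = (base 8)204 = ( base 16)84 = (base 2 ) 10000100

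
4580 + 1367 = 5947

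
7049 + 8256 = 15305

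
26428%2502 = 1408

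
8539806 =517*16518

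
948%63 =3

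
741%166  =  77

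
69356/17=69356/17 = 4079.76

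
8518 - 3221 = 5297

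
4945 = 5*989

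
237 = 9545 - 9308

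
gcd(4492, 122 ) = 2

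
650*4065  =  2642250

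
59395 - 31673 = 27722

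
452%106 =28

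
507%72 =3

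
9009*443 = 3990987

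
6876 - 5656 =1220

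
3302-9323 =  - 6021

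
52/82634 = 26/41317 = 0.00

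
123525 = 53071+70454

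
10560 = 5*2112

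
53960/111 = 486+14/111  =  486.13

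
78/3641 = 78/3641= 0.02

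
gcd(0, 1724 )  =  1724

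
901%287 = 40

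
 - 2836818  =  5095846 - 7932664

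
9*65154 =586386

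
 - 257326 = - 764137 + 506811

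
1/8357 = 1/8357 = 0.00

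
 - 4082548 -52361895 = -56444443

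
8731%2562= 1045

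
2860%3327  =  2860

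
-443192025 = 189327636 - 632519661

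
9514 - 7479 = 2035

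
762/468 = 1+49/78= 1.63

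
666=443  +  223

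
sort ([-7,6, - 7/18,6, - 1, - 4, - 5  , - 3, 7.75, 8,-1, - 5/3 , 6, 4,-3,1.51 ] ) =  [ -7, - 5 , - 4, - 3,-3,-5/3,-1, - 1, - 7/18 , 1.51,4, 6,6,  6,7.75 , 8]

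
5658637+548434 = 6207071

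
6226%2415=1396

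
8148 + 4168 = 12316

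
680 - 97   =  583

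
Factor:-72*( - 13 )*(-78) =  - 73008 =-2^4 * 3^3*13^2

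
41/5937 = 41/5937 = 0.01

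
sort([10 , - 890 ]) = [ - 890,10]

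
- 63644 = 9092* ( - 7)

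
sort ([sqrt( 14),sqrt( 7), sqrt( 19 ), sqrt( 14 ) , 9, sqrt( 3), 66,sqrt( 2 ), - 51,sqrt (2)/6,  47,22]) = [ - 51,  sqrt(2)/6,sqrt ( 2 ),  sqrt( 3 ), sqrt( 7 ),sqrt( 14), sqrt(14 ),sqrt( 19),  9,22, 47,66]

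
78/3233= 78/3233 =0.02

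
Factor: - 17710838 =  - 2^1 * 17^1*193^1*2699^1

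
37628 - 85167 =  - 47539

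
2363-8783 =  - 6420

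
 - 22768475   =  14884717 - 37653192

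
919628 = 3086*298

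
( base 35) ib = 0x281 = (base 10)641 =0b1010000001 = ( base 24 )12H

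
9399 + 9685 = 19084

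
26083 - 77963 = -51880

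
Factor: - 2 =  - 2^1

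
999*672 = 671328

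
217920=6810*32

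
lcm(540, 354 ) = 31860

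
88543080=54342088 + 34200992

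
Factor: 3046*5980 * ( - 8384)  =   - 2^9*5^1*13^1 * 23^1*131^1*1523^1 = -  152715230720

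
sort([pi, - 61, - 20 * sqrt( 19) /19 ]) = [ - 61,  -  20 * sqrt (19) /19,pi ] 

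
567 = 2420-1853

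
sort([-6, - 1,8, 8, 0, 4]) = [ - 6, - 1,  0,4  ,  8,8]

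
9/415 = 9/415 = 0.02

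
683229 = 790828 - 107599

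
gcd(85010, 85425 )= 5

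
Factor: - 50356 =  - 2^2*12589^1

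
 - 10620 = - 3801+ -6819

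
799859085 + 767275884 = 1567134969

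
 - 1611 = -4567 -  - 2956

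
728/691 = 1 + 37/691=1.05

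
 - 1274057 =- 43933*29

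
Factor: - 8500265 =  - 5^1*1700053^1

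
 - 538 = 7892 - 8430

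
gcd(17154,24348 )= 6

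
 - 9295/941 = - 10  +  115/941 =-9.88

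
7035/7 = 1005 = 1005.00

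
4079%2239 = 1840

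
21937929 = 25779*851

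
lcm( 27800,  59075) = 472600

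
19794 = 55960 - 36166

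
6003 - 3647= 2356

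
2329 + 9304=11633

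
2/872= 1/436 = 0.00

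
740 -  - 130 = 870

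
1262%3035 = 1262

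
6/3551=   6/3551 = 0.00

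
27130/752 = 13565/376 = 36.08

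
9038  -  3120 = 5918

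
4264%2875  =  1389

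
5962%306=148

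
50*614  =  30700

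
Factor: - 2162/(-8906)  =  1081/4453 = 23^1*47^1*61^( - 1 )*73^(-1)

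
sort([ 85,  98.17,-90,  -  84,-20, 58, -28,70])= [-90, - 84,- 28, - 20,58 , 70,85,98.17]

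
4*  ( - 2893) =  - 11572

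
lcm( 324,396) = 3564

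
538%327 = 211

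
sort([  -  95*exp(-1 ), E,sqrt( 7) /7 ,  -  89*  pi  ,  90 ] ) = [ - 89*pi , - 95*exp( - 1),sqrt( 7) /7, E,  90] 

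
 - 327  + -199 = - 526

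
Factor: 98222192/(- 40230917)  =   - 2^4*17^1*29^( - 2) * 47837^(-1)* 361111^1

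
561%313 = 248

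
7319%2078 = 1085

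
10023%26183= 10023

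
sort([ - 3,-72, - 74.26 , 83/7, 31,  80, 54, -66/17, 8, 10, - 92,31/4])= [ - 92,-74.26, - 72, - 66/17, - 3,31/4, 8, 10, 83/7, 31 , 54, 80 ] 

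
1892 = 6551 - 4659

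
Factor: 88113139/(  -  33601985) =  - 5^(-1 )*31^( - 1)*216787^ ( - 1) * 88113139^1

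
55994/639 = 55994/639 = 87.63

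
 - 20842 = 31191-52033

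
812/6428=203/1607  =  0.13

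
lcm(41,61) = 2501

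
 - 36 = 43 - 79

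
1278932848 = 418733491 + 860199357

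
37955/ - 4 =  - 9489  +  1/4 = - 9488.75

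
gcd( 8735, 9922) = 1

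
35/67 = 35/67 = 0.52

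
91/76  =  1+15/76 = 1.20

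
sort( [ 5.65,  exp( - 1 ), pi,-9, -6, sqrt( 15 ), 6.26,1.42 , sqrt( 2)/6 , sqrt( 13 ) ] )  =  [ - 9,-6,sqrt( 2 )/6,exp( - 1),  1.42, pi, sqrt(13), sqrt(15 ), 5.65, 6.26 ] 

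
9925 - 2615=7310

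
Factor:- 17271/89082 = -19/98=- 2^( - 1)*7^( - 2 )*19^1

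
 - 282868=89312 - 372180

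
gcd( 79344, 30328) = 8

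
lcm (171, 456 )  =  1368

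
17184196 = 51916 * 331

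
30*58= 1740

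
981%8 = 5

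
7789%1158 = 841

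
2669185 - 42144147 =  - 39474962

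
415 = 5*83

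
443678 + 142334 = 586012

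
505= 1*505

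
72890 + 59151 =132041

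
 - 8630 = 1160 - 9790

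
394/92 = 4 + 13/46  =  4.28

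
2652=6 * 442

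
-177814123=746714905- 924529028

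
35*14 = 490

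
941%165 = 116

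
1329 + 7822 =9151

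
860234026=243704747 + 616529279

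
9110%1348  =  1022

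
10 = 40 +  - 30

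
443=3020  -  2577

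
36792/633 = 12264/211  =  58.12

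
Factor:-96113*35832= - 2^3 * 3^1 * 223^1*431^1*1493^1 = - 3443921016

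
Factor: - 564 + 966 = 2^1 * 3^1*67^1 = 402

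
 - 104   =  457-561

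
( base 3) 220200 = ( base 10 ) 666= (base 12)476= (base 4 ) 22122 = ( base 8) 1232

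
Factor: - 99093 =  - 3^1*17^1 * 29^1 * 67^1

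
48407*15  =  726105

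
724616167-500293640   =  224322527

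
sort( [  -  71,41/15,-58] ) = [-71, - 58 , 41/15] 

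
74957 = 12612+62345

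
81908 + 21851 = 103759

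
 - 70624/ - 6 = 35312/3 =11770.67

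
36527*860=31413220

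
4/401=4/401  =  0.01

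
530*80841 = 42845730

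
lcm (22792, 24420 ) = 341880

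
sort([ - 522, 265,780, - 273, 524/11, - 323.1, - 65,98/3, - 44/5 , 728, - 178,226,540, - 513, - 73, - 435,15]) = [ - 522, - 513, - 435, - 323.1, - 273, - 178, - 73, - 65 , -44/5 , 15, 98/3, 524/11,226,  265,  540,728,  780 ] 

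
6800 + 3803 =10603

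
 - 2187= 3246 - 5433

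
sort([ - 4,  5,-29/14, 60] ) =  [ - 4,- 29/14,5, 60 ]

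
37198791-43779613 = -6580822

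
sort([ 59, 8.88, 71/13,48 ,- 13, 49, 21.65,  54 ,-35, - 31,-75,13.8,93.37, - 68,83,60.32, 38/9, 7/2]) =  [ - 75,-68,-35, - 31 , - 13, 7/2,38/9, 71/13,8.88, 13.8, 21.65, 48,49,54, 59, 60.32,83, 93.37]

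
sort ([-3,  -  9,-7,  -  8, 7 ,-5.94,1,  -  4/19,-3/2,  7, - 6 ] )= [ - 9, - 8, - 7,-6, - 5.94, - 3, - 3/2 , - 4/19,1, 7,7]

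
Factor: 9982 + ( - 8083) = 3^2*211^1 = 1899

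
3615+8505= 12120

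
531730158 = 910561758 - 378831600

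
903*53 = 47859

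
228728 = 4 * 57182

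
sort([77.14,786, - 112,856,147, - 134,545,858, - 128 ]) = [-134, - 128, - 112,77.14,147,545,  786,856, 858]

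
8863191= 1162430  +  7700761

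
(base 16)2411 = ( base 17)1eg2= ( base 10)9233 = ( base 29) ASB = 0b10010000010001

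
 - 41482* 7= - 290374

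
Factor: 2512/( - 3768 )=-2^1 * 3^ (-1 ) = -2/3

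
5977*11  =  65747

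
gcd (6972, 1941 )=3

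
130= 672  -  542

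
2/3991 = 2/3991 = 0.00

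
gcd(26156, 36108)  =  4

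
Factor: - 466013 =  - 19^1*24527^1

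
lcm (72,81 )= 648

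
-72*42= - 3024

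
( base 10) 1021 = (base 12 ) 711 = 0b1111111101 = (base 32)vt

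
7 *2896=20272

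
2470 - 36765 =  - 34295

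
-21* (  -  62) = 1302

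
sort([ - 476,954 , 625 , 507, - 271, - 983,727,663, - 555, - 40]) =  [ - 983,-555, - 476, - 271, - 40,507,625,663,727,954]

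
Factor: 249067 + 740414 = 989481 = 3^1*61^1*5407^1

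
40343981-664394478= -624050497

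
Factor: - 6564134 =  - 2^1*3282067^1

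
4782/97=4782/97 = 49.30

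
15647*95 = 1486465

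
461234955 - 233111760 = 228123195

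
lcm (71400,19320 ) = 1642200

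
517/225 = 517/225 =2.30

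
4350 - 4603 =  - 253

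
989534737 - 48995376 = 940539361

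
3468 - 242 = 3226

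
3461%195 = 146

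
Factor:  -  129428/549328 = -2^(-2)* 131^1 * 139^(-1)=- 131/556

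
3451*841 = 2902291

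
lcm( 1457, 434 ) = 20398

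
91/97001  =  91/97001 = 0.00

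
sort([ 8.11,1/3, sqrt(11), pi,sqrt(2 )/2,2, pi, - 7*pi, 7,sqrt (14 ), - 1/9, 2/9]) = [ - 7* pi, - 1/9,2/9, 1/3  ,  sqrt (2 ) /2,  2,pi, pi, sqrt( 11 ),sqrt(14 ),7,8.11 ] 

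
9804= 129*76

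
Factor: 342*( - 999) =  - 2^1*3^5*19^1*37^1  =  - 341658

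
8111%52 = 51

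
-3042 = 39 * (  -  78 ) 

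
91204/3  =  30401 + 1/3 = 30401.33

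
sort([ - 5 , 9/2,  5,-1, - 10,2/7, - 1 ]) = [-10, - 5, - 1,- 1,2/7, 9/2,5]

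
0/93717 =0=0.00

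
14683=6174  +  8509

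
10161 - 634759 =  - 624598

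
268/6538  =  134/3269 = 0.04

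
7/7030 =7/7030 =0.00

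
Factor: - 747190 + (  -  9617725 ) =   -  10364915 = -5^1*11^1*199^1 *947^1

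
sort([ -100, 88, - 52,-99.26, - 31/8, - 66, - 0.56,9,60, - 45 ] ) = [ - 100, - 99.26, - 66, - 52, - 45, - 31/8, - 0.56, 9,60,88] 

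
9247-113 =9134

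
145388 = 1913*76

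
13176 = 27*488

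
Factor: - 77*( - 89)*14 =95942=2^1*7^2*11^1*89^1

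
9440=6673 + 2767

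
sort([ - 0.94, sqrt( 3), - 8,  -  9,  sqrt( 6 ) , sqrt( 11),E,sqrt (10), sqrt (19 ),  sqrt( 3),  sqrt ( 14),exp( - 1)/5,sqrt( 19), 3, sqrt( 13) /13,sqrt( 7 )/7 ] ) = [  -  9, - 8,-0.94,exp ( - 1 ) /5,sqrt( 13)/13, sqrt( 7)/7, sqrt ( 3),sqrt(3 ), sqrt( 6),E,3,sqrt( 10 ),sqrt (11),sqrt( 14),sqrt( 19),  sqrt( 19 )]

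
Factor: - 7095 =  - 3^1*5^1*11^1*43^1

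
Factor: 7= 7^1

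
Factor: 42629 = 47^1*  907^1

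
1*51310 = 51310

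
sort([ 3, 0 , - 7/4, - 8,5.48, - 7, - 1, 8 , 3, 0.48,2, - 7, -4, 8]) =[ - 8, - 7, - 7, - 4, - 7/4, - 1, 0, 0.48, 2 , 3,3,5.48, 8,8]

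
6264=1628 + 4636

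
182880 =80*2286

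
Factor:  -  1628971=-41^1 *67^1*593^1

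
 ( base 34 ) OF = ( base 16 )33f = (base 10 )831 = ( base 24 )1af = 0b1100111111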